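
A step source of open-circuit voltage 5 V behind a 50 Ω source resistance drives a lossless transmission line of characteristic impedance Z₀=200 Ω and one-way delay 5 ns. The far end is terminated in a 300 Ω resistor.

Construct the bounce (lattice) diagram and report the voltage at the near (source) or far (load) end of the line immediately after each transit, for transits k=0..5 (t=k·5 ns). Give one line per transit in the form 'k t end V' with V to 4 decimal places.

0 0 source 4.0000
1 5 load 4.8000
2 10 source 4.3200
3 15 load 4.2240
4 20 source 4.2816
5 25 load 4.2931

Γ_L=0.200000, Γ_S=-0.600000; launch V₁=5·200/250=4.000000
k=0 src: V=4.0000
k=1 load: inc=4.000000, refl=4.000000·0.200000=0.8000; V=0.000000+4.000000+0.800000=4.8000
k=2 src: inc=0.800000, refl=0.800000·-0.600000=-0.4800; V=4.000000+0.800000+-0.480000=4.3200
k=3 load: inc=-0.480000, refl=-0.480000·0.200000=-0.0960; V=4.800000+-0.480000+-0.096000=4.2240
k=4 src: inc=-0.096000, refl=-0.096000·-0.600000=0.0576; V=4.320000+-0.096000+0.057600=4.2816
k=5 load: inc=0.057600, refl=0.057600·0.200000=0.0115; V=4.224000+0.057600+0.011520=4.2931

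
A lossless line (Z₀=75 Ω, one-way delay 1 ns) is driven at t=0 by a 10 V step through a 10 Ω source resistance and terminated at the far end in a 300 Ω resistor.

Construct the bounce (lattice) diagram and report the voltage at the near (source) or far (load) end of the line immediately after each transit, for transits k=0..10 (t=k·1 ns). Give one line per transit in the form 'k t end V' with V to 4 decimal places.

0 0 source 8.8235
1 1 load 14.1176
2 2 source 10.0692
3 3 load 7.6401
4 4 source 9.4977
5 5 load 10.6122
6 6 source 9.7599
7 7 load 9.2485
8 8 source 9.6396
9 9 load 9.8742
10 10 source 9.6948

Γ_L=0.600000, Γ_S=-0.764706; launch V₁=10·75/85=8.823529
k=0 src: V=8.8235
k=1 load: inc=8.823529, refl=8.823529·0.600000=5.2941; V=0.000000+8.823529+5.294118=14.1176
k=2 src: inc=5.294118, refl=5.294118·-0.764706=-4.0484; V=8.823529+5.294118+-4.048443=10.0692
k=3 load: inc=-4.048443, refl=-4.048443·0.600000=-2.4291; V=14.117647+-4.048443+-2.429066=7.6401
k=4 src: inc=-2.429066, refl=-2.429066·-0.764706=1.8575; V=10.069204+-2.429066+1.857521=9.4977
k=5 load: inc=1.857521, refl=1.857521·0.600000=1.1145; V=7.640138+1.857521+1.114513=10.6122
k=6 src: inc=1.114513, refl=1.114513·-0.764706=-0.8523; V=9.497659+1.114513+-0.852274=9.7599
k=7 load: inc=-0.852274, refl=-0.852274·0.600000=-0.5114; V=10.612172+-0.852274+-0.511365=9.2485
k=8 src: inc=-0.511365, refl=-0.511365·-0.764706=0.3910; V=9.759898+-0.511365+0.391043=9.6396
k=9 load: inc=0.391043, refl=0.391043·0.600000=0.2346; V=9.248533+0.391043+0.234626=9.8742
k=10 src: inc=0.234626, refl=0.234626·-0.764706=-0.1794; V=9.639576+0.234626+-0.179420=9.6948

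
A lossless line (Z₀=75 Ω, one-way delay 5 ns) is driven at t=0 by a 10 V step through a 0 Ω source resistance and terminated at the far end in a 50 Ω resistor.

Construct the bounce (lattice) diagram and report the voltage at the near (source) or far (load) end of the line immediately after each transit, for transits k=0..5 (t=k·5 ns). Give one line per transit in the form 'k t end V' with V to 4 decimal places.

0 0 source 10.0000
1 5 load 8.0000
2 10 source 10.0000
3 15 load 9.6000
4 20 source 10.0000
5 25 load 9.9200

Γ_L=-0.200000, Γ_S=-1.000000; launch V₁=10·75/75=10.000000
k=0 src: V=10.0000
k=1 load: inc=10.000000, refl=10.000000·-0.200000=-2.0000; V=0.000000+10.000000+-2.000000=8.0000
k=2 src: inc=-2.000000, refl=-2.000000·-1.000000=2.0000; V=10.000000+-2.000000+2.000000=10.0000
k=3 load: inc=2.000000, refl=2.000000·-0.200000=-0.4000; V=8.000000+2.000000+-0.400000=9.6000
k=4 src: inc=-0.400000, refl=-0.400000·-1.000000=0.4000; V=10.000000+-0.400000+0.400000=10.0000
k=5 load: inc=0.400000, refl=0.400000·-0.200000=-0.0800; V=9.600000+0.400000+-0.080000=9.9200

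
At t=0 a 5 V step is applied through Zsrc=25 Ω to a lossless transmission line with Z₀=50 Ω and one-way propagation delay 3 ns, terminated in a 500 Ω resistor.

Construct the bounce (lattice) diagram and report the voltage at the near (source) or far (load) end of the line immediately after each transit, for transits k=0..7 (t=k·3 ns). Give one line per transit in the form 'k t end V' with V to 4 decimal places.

0 0 source 3.3333
1 3 load 6.0606
2 6 source 5.1515
3 9 load 4.4077
4 12 source 4.6556
5 15 load 4.8585
6 18 source 4.7909
7 21 load 4.7356

Γ_L=0.818182, Γ_S=-0.333333; launch V₁=5·50/75=3.333333
k=0 src: V=3.3333
k=1 load: inc=3.333333, refl=3.333333·0.818182=2.7273; V=0.000000+3.333333+2.727273=6.0606
k=2 src: inc=2.727273, refl=2.727273·-0.333333=-0.9091; V=3.333333+2.727273+-0.909091=5.1515
k=3 load: inc=-0.909091, refl=-0.909091·0.818182=-0.7438; V=6.060606+-0.909091+-0.743802=4.4077
k=4 src: inc=-0.743802, refl=-0.743802·-0.333333=0.2479; V=5.151515+-0.743802+0.247934=4.6556
k=5 load: inc=0.247934, refl=0.247934·0.818182=0.2029; V=4.407713+0.247934+0.202855=4.8585
k=6 src: inc=0.202855, refl=0.202855·-0.333333=-0.0676; V=4.655647+0.202855+-0.067618=4.7909
k=7 load: inc=-0.067618, refl=-0.067618·0.818182=-0.0553; V=4.858502+-0.067618+-0.055324=4.7356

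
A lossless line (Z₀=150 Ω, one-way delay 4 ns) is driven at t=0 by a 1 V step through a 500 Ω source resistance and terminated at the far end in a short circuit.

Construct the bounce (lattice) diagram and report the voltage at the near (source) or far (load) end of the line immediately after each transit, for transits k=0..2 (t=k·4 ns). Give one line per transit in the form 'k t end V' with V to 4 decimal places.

Γ_L=-1.000000, Γ_S=0.538462; launch V₁=1·150/650=0.230769
k=0 src: V=0.2308
k=1 load: inc=0.230769, refl=0.230769·-1.000000=-0.2308; V=0.000000+0.230769+-0.230769=0.0000
k=2 src: inc=-0.230769, refl=-0.230769·0.538462=-0.1243; V=0.230769+-0.230769+-0.124260=-0.1243

0 0 source 0.2308
1 4 load 0.0000
2 8 source -0.1243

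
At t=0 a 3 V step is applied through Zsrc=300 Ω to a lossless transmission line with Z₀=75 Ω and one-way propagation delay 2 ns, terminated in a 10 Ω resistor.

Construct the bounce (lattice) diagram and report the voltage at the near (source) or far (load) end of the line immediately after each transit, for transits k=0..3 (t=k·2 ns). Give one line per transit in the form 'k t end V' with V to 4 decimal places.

Γ_L=-0.764706, Γ_S=0.600000; launch V₁=3·75/375=0.600000
k=0 src: V=0.6000
k=1 load: inc=0.600000, refl=0.600000·-0.764706=-0.4588; V=0.000000+0.600000+-0.458824=0.1412
k=2 src: inc=-0.458824, refl=-0.458824·0.600000=-0.2753; V=0.600000+-0.458824+-0.275294=-0.1341
k=3 load: inc=-0.275294, refl=-0.275294·-0.764706=0.2105; V=0.141176+-0.275294+0.210519=0.0764

0 0 source 0.6000
1 2 load 0.1412
2 4 source -0.1341
3 6 load 0.0764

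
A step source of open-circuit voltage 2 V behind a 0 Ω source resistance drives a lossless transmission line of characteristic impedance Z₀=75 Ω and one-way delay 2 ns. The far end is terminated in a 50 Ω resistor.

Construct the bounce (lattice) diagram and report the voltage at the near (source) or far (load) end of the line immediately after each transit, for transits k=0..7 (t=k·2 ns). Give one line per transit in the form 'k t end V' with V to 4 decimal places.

Γ_L=-0.200000, Γ_S=-1.000000; launch V₁=2·75/75=2.000000
k=0 src: V=2.0000
k=1 load: inc=2.000000, refl=2.000000·-0.200000=-0.4000; V=0.000000+2.000000+-0.400000=1.6000
k=2 src: inc=-0.400000, refl=-0.400000·-1.000000=0.4000; V=2.000000+-0.400000+0.400000=2.0000
k=3 load: inc=0.400000, refl=0.400000·-0.200000=-0.0800; V=1.600000+0.400000+-0.080000=1.9200
k=4 src: inc=-0.080000, refl=-0.080000·-1.000000=0.0800; V=2.000000+-0.080000+0.080000=2.0000
k=5 load: inc=0.080000, refl=0.080000·-0.200000=-0.0160; V=1.920000+0.080000+-0.016000=1.9840
k=6 src: inc=-0.016000, refl=-0.016000·-1.000000=0.0160; V=2.000000+-0.016000+0.016000=2.0000
k=7 load: inc=0.016000, refl=0.016000·-0.200000=-0.0032; V=1.984000+0.016000+-0.003200=1.9968

0 0 source 2.0000
1 2 load 1.6000
2 4 source 2.0000
3 6 load 1.9200
4 8 source 2.0000
5 10 load 1.9840
6 12 source 2.0000
7 14 load 1.9968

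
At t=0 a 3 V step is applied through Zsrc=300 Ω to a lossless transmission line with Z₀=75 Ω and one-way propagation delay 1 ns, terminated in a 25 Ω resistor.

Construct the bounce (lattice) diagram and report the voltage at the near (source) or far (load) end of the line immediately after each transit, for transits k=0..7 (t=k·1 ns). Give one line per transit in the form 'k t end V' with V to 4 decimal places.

Γ_L=-0.500000, Γ_S=0.600000; launch V₁=3·75/375=0.600000
k=0 src: V=0.6000
k=1 load: inc=0.600000, refl=0.600000·-0.500000=-0.3000; V=0.000000+0.600000+-0.300000=0.3000
k=2 src: inc=-0.300000, refl=-0.300000·0.600000=-0.1800; V=0.600000+-0.300000+-0.180000=0.1200
k=3 load: inc=-0.180000, refl=-0.180000·-0.500000=0.0900; V=0.300000+-0.180000+0.090000=0.2100
k=4 src: inc=0.090000, refl=0.090000·0.600000=0.0540; V=0.120000+0.090000+0.054000=0.2640
k=5 load: inc=0.054000, refl=0.054000·-0.500000=-0.0270; V=0.210000+0.054000+-0.027000=0.2370
k=6 src: inc=-0.027000, refl=-0.027000·0.600000=-0.0162; V=0.264000+-0.027000+-0.016200=0.2208
k=7 load: inc=-0.016200, refl=-0.016200·-0.500000=0.0081; V=0.237000+-0.016200+0.008100=0.2289

0 0 source 0.6000
1 1 load 0.3000
2 2 source 0.1200
3 3 load 0.2100
4 4 source 0.2640
5 5 load 0.2370
6 6 source 0.2208
7 7 load 0.2289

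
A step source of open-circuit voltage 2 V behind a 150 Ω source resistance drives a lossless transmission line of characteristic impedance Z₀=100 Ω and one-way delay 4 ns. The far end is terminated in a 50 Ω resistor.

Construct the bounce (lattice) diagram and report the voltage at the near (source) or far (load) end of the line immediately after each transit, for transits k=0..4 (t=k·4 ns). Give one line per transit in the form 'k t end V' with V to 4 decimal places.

0 0 source 0.8000
1 4 load 0.5333
2 8 source 0.4800
3 12 load 0.4978
4 16 source 0.5013

Γ_L=-0.333333, Γ_S=0.200000; launch V₁=2·100/250=0.800000
k=0 src: V=0.8000
k=1 load: inc=0.800000, refl=0.800000·-0.333333=-0.2667; V=0.000000+0.800000+-0.266667=0.5333
k=2 src: inc=-0.266667, refl=-0.266667·0.200000=-0.0533; V=0.800000+-0.266667+-0.053333=0.4800
k=3 load: inc=-0.053333, refl=-0.053333·-0.333333=0.0178; V=0.533333+-0.053333+0.017778=0.4978
k=4 src: inc=0.017778, refl=0.017778·0.200000=0.0036; V=0.480000+0.017778+0.003556=0.5013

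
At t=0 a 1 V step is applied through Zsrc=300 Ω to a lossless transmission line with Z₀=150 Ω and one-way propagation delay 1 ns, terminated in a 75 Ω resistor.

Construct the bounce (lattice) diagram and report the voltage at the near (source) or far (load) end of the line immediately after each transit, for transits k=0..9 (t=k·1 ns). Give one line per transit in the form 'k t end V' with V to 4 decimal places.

0 0 source 0.3333
1 1 load 0.2222
2 2 source 0.1852
3 3 load 0.1975
4 4 source 0.2016
5 5 load 0.2003
6 6 source 0.1998
7 7 load 0.2000
8 8 source 0.2000
9 9 load 0.2000

Γ_L=-0.333333, Γ_S=0.333333; launch V₁=1·150/450=0.333333
k=0 src: V=0.3333
k=1 load: inc=0.333333, refl=0.333333·-0.333333=-0.1111; V=0.000000+0.333333+-0.111111=0.2222
k=2 src: inc=-0.111111, refl=-0.111111·0.333333=-0.0370; V=0.333333+-0.111111+-0.037037=0.1852
k=3 load: inc=-0.037037, refl=-0.037037·-0.333333=0.0123; V=0.222222+-0.037037+0.012346=0.1975
k=4 src: inc=0.012346, refl=0.012346·0.333333=0.0041; V=0.185185+0.012346+0.004115=0.2016
k=5 load: inc=0.004115, refl=0.004115·-0.333333=-0.0014; V=0.197531+0.004115+-0.001372=0.2003
k=6 src: inc=-0.001372, refl=-0.001372·0.333333=-0.0005; V=0.201646+-0.001372+-0.000457=0.1998
k=7 load: inc=-0.000457, refl=-0.000457·-0.333333=0.0002; V=0.200274+-0.000457+0.000152=0.2000
k=8 src: inc=0.000152, refl=0.000152·0.333333=0.0001; V=0.199817+0.000152+0.000051=0.2000
k=9 load: inc=0.000051, refl=0.000051·-0.333333=-0.0000; V=0.199970+0.000051+-0.000017=0.2000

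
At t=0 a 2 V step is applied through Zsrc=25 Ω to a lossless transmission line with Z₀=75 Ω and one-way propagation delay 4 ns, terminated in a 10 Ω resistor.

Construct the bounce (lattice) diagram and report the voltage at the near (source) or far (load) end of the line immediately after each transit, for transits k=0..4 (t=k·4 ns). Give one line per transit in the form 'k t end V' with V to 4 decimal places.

Γ_L=-0.764706, Γ_S=-0.500000; launch V₁=2·75/100=1.500000
k=0 src: V=1.5000
k=1 load: inc=1.500000, refl=1.500000·-0.764706=-1.1471; V=0.000000+1.500000+-1.147059=0.3529
k=2 src: inc=-1.147059, refl=-1.147059·-0.500000=0.5735; V=1.500000+-1.147059+0.573529=0.9265
k=3 load: inc=0.573529, refl=0.573529·-0.764706=-0.4386; V=0.352941+0.573529+-0.438581=0.4879
k=4 src: inc=-0.438581, refl=-0.438581·-0.500000=0.2193; V=0.926471+-0.438581+0.219291=0.7072

0 0 source 1.5000
1 4 load 0.3529
2 8 source 0.9265
3 12 load 0.4879
4 16 source 0.7072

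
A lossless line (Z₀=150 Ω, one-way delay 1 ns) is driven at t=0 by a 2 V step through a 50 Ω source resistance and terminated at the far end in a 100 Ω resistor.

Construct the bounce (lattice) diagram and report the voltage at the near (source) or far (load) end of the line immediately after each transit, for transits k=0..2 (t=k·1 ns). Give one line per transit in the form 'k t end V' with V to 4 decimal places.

Γ_L=-0.200000, Γ_S=-0.500000; launch V₁=2·150/200=1.500000
k=0 src: V=1.5000
k=1 load: inc=1.500000, refl=1.500000·-0.200000=-0.3000; V=0.000000+1.500000+-0.300000=1.2000
k=2 src: inc=-0.300000, refl=-0.300000·-0.500000=0.1500; V=1.500000+-0.300000+0.150000=1.3500

0 0 source 1.5000
1 1 load 1.2000
2 2 source 1.3500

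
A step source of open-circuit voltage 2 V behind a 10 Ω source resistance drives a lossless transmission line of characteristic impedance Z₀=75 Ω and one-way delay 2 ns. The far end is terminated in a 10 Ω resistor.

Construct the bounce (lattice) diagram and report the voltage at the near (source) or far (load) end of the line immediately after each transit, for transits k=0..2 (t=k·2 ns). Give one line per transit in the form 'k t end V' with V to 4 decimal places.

Γ_L=-0.764706, Γ_S=-0.764706; launch V₁=2·75/85=1.764706
k=0 src: V=1.7647
k=1 load: inc=1.764706, refl=1.764706·-0.764706=-1.3495; V=0.000000+1.764706+-1.349481=0.4152
k=2 src: inc=-1.349481, refl=-1.349481·-0.764706=1.0320; V=1.764706+-1.349481+1.031956=1.4472

0 0 source 1.7647
1 2 load 0.4152
2 4 source 1.4472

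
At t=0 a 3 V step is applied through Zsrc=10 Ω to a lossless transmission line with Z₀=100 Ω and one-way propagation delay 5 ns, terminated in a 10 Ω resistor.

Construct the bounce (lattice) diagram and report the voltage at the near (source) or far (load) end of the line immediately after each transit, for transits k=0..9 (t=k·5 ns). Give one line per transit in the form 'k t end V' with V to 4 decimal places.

0 0 source 2.7273
1 5 load 0.4959
2 10 source 2.3216
3 15 load 0.8278
4 20 source 2.0500
5 25 load 1.0500
6 30 source 1.8682
7 35 load 1.1988
8 40 source 1.7465
9 45 load 1.2984

Γ_L=-0.818182, Γ_S=-0.818182; launch V₁=3·100/110=2.727273
k=0 src: V=2.7273
k=1 load: inc=2.727273, refl=2.727273·-0.818182=-2.2314; V=0.000000+2.727273+-2.231405=0.4959
k=2 src: inc=-2.231405, refl=-2.231405·-0.818182=1.8257; V=2.727273+-2.231405+1.825695=2.3216
k=3 load: inc=1.825695, refl=1.825695·-0.818182=-1.4938; V=0.495868+1.825695+-1.493750=0.8278
k=4 src: inc=-1.493750, refl=-1.493750·-0.818182=1.2222; V=2.321563+-1.493750+1.222159=2.0500
k=5 load: inc=1.222159, refl=1.222159·-0.818182=-0.9999; V=0.827812+1.222159+-0.999949=1.0500
k=6 src: inc=-0.999949, refl=-0.999949·-0.818182=0.8181; V=2.049972+-0.999949+0.818140=1.8682
k=7 load: inc=0.818140, refl=0.818140·-0.818182=-0.6694; V=1.050023+0.818140+-0.669387=1.1988
k=8 src: inc=-0.669387, refl=-0.669387·-0.818182=0.5477; V=1.868163+-0.669387+0.547680=1.7465
k=9 load: inc=0.547680, refl=0.547680·-0.818182=-0.4481; V=1.198776+0.547680+-0.448102=1.2984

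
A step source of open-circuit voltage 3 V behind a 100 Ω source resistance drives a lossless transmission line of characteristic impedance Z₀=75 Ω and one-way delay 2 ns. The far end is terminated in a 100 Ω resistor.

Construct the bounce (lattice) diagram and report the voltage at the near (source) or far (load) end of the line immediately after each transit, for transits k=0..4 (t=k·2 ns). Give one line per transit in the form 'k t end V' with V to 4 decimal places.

0 0 source 1.2857
1 2 load 1.4694
2 4 source 1.4956
3 6 load 1.4994
4 8 source 1.4999

Γ_L=0.142857, Γ_S=0.142857; launch V₁=3·75/175=1.285714
k=0 src: V=1.2857
k=1 load: inc=1.285714, refl=1.285714·0.142857=0.1837; V=0.000000+1.285714+0.183673=1.4694
k=2 src: inc=0.183673, refl=0.183673·0.142857=0.0262; V=1.285714+0.183673+0.026239=1.4956
k=3 load: inc=0.026239, refl=0.026239·0.142857=0.0037; V=1.469388+0.026239+0.003748=1.4994
k=4 src: inc=0.003748, refl=0.003748·0.142857=0.0005; V=1.495627+0.003748+0.000535=1.4999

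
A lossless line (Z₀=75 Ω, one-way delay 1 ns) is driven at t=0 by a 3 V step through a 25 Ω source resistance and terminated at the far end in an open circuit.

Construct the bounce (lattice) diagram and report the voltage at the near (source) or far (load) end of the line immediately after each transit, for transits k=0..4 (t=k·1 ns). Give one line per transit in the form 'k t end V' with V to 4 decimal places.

0 0 source 2.2500
1 1 load 4.5000
2 2 source 3.3750
3 3 load 2.2500
4 4 source 2.8125

Γ_L=1.000000, Γ_S=-0.500000; launch V₁=3·75/100=2.250000
k=0 src: V=2.2500
k=1 load: inc=2.250000, refl=2.250000·1.000000=2.2500; V=0.000000+2.250000+2.250000=4.5000
k=2 src: inc=2.250000, refl=2.250000·-0.500000=-1.1250; V=2.250000+2.250000+-1.125000=3.3750
k=3 load: inc=-1.125000, refl=-1.125000·1.000000=-1.1250; V=4.500000+-1.125000+-1.125000=2.2500
k=4 src: inc=-1.125000, refl=-1.125000·-0.500000=0.5625; V=3.375000+-1.125000+0.562500=2.8125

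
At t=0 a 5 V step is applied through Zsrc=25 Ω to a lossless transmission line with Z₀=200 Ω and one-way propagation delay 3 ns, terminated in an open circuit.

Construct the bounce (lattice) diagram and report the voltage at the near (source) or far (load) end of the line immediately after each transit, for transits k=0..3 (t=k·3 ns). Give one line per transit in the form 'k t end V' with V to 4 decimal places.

Γ_L=1.000000, Γ_S=-0.777778; launch V₁=5·200/225=4.444444
k=0 src: V=4.4444
k=1 load: inc=4.444444, refl=4.444444·1.000000=4.4444; V=0.000000+4.444444+4.444444=8.8889
k=2 src: inc=4.444444, refl=4.444444·-0.777778=-3.4568; V=4.444444+4.444444+-3.456790=5.4321
k=3 load: inc=-3.456790, refl=-3.456790·1.000000=-3.4568; V=8.888889+-3.456790+-3.456790=1.9753

0 0 source 4.4444
1 3 load 8.8889
2 6 source 5.4321
3 9 load 1.9753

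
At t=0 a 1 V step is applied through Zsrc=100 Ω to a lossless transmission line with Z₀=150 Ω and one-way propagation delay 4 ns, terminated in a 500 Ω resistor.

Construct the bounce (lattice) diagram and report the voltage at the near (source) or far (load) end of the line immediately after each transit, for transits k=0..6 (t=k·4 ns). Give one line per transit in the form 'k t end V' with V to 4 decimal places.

0 0 source 0.6000
1 4 load 0.9231
2 8 source 0.8585
3 12 load 0.8237
4 16 source 0.8306
5 20 load 0.8344
6 24 source 0.8336

Γ_L=0.538462, Γ_S=-0.200000; launch V₁=1·150/250=0.600000
k=0 src: V=0.6000
k=1 load: inc=0.600000, refl=0.600000·0.538462=0.3231; V=0.000000+0.600000+0.323077=0.9231
k=2 src: inc=0.323077, refl=0.323077·-0.200000=-0.0646; V=0.600000+0.323077+-0.064615=0.8585
k=3 load: inc=-0.064615, refl=-0.064615·0.538462=-0.0348; V=0.923077+-0.064615+-0.034793=0.8237
k=4 src: inc=-0.034793, refl=-0.034793·-0.200000=0.0070; V=0.858462+-0.034793+0.006959=0.8306
k=5 load: inc=0.006959, refl=0.006959·0.538462=0.0037; V=0.823669+0.006959+0.003747=0.8344
k=6 src: inc=0.003747, refl=0.003747·-0.200000=-0.0007; V=0.830627+0.003747+-0.000749=0.8336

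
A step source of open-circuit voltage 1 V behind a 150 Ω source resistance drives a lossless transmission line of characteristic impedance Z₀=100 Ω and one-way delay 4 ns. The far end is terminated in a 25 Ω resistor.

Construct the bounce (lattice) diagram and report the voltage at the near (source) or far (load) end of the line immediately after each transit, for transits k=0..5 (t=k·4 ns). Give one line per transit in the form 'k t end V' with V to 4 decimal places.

0 0 source 0.4000
1 4 load 0.1600
2 8 source 0.1120
3 12 load 0.1408
4 16 source 0.1466
5 20 load 0.1431

Γ_L=-0.600000, Γ_S=0.200000; launch V₁=1·100/250=0.400000
k=0 src: V=0.4000
k=1 load: inc=0.400000, refl=0.400000·-0.600000=-0.2400; V=0.000000+0.400000+-0.240000=0.1600
k=2 src: inc=-0.240000, refl=-0.240000·0.200000=-0.0480; V=0.400000+-0.240000+-0.048000=0.1120
k=3 load: inc=-0.048000, refl=-0.048000·-0.600000=0.0288; V=0.160000+-0.048000+0.028800=0.1408
k=4 src: inc=0.028800, refl=0.028800·0.200000=0.0058; V=0.112000+0.028800+0.005760=0.1466
k=5 load: inc=0.005760, refl=0.005760·-0.600000=-0.0035; V=0.140800+0.005760+-0.003456=0.1431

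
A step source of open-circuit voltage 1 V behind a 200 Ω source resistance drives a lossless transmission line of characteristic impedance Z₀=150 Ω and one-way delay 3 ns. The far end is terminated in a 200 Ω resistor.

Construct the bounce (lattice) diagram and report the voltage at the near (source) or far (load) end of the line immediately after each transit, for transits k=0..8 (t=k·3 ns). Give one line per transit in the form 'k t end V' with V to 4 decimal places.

0 0 source 0.4286
1 3 load 0.4898
2 6 source 0.4985
3 9 load 0.4998
4 12 source 0.5000
5 15 load 0.5000
6 18 source 0.5000
7 21 load 0.5000
8 24 source 0.5000

Γ_L=0.142857, Γ_S=0.142857; launch V₁=1·150/350=0.428571
k=0 src: V=0.4286
k=1 load: inc=0.428571, refl=0.428571·0.142857=0.0612; V=0.000000+0.428571+0.061224=0.4898
k=2 src: inc=0.061224, refl=0.061224·0.142857=0.0087; V=0.428571+0.061224+0.008746=0.4985
k=3 load: inc=0.008746, refl=0.008746·0.142857=0.0012; V=0.489796+0.008746+0.001249=0.4998
k=4 src: inc=0.001249, refl=0.001249·0.142857=0.0002; V=0.498542+0.001249+0.000178=0.5000
k=5 load: inc=0.000178, refl=0.000178·0.142857=0.0000; V=0.499792+0.000178+0.000025=0.5000
k=6 src: inc=0.000025, refl=0.000025·0.142857=0.0000; V=0.499970+0.000025+0.000004=0.5000
k=7 load: inc=0.000004, refl=0.000004·0.142857=0.0000; V=0.499996+0.000004+0.000001=0.5000
k=8 src: inc=0.000001, refl=0.000001·0.142857=0.0000; V=0.499999+0.000001+0.000000=0.5000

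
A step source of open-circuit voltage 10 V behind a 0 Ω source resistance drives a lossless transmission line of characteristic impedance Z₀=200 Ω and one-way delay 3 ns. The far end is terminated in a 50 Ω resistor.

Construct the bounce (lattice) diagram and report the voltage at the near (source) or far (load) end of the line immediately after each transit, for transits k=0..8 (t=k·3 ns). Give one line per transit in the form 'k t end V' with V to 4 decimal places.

0 0 source 10.0000
1 3 load 4.0000
2 6 source 10.0000
3 9 load 6.4000
4 12 source 10.0000
5 15 load 7.8400
6 18 source 10.0000
7 21 load 8.7040
8 24 source 10.0000

Γ_L=-0.600000, Γ_S=-1.000000; launch V₁=10·200/200=10.000000
k=0 src: V=10.0000
k=1 load: inc=10.000000, refl=10.000000·-0.600000=-6.0000; V=0.000000+10.000000+-6.000000=4.0000
k=2 src: inc=-6.000000, refl=-6.000000·-1.000000=6.0000; V=10.000000+-6.000000+6.000000=10.0000
k=3 load: inc=6.000000, refl=6.000000·-0.600000=-3.6000; V=4.000000+6.000000+-3.600000=6.4000
k=4 src: inc=-3.600000, refl=-3.600000·-1.000000=3.6000; V=10.000000+-3.600000+3.600000=10.0000
k=5 load: inc=3.600000, refl=3.600000·-0.600000=-2.1600; V=6.400000+3.600000+-2.160000=7.8400
k=6 src: inc=-2.160000, refl=-2.160000·-1.000000=2.1600; V=10.000000+-2.160000+2.160000=10.0000
k=7 load: inc=2.160000, refl=2.160000·-0.600000=-1.2960; V=7.840000+2.160000+-1.296000=8.7040
k=8 src: inc=-1.296000, refl=-1.296000·-1.000000=1.2960; V=10.000000+-1.296000+1.296000=10.0000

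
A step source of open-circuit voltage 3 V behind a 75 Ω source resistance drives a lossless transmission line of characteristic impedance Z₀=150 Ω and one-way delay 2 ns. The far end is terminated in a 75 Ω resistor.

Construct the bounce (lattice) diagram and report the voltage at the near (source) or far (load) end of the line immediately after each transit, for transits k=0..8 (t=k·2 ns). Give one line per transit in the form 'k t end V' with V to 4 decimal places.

Γ_L=-0.333333, Γ_S=-0.333333; launch V₁=3·150/225=2.000000
k=0 src: V=2.0000
k=1 load: inc=2.000000, refl=2.000000·-0.333333=-0.6667; V=0.000000+2.000000+-0.666667=1.3333
k=2 src: inc=-0.666667, refl=-0.666667·-0.333333=0.2222; V=2.000000+-0.666667+0.222222=1.5556
k=3 load: inc=0.222222, refl=0.222222·-0.333333=-0.0741; V=1.333333+0.222222+-0.074074=1.4815
k=4 src: inc=-0.074074, refl=-0.074074·-0.333333=0.0247; V=1.555556+-0.074074+0.024691=1.5062
k=5 load: inc=0.024691, refl=0.024691·-0.333333=-0.0082; V=1.481481+0.024691+-0.008230=1.4979
k=6 src: inc=-0.008230, refl=-0.008230·-0.333333=0.0027; V=1.506173+-0.008230+0.002743=1.5007
k=7 load: inc=0.002743, refl=0.002743·-0.333333=-0.0009; V=1.497942+0.002743+-0.000914=1.4998
k=8 src: inc=-0.000914, refl=-0.000914·-0.333333=0.0003; V=1.500686+-0.000914+0.000305=1.5001

0 0 source 2.0000
1 2 load 1.3333
2 4 source 1.5556
3 6 load 1.4815
4 8 source 1.5062
5 10 load 1.4979
6 12 source 1.5007
7 14 load 1.4998
8 16 source 1.5001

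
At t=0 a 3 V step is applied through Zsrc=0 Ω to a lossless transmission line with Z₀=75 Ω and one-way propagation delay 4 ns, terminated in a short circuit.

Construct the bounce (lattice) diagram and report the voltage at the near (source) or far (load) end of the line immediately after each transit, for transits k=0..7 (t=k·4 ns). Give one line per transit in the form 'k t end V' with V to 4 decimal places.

Γ_L=-1.000000, Γ_S=-1.000000; launch V₁=3·75/75=3.000000
k=0 src: V=3.0000
k=1 load: inc=3.000000, refl=3.000000·-1.000000=-3.0000; V=0.000000+3.000000+-3.000000=0.0000
k=2 src: inc=-3.000000, refl=-3.000000·-1.000000=3.0000; V=3.000000+-3.000000+3.000000=3.0000
k=3 load: inc=3.000000, refl=3.000000·-1.000000=-3.0000; V=0.000000+3.000000+-3.000000=0.0000
k=4 src: inc=-3.000000, refl=-3.000000·-1.000000=3.0000; V=3.000000+-3.000000+3.000000=3.0000
k=5 load: inc=3.000000, refl=3.000000·-1.000000=-3.0000; V=0.000000+3.000000+-3.000000=0.0000
k=6 src: inc=-3.000000, refl=-3.000000·-1.000000=3.0000; V=3.000000+-3.000000+3.000000=3.0000
k=7 load: inc=3.000000, refl=3.000000·-1.000000=-3.0000; V=0.000000+3.000000+-3.000000=0.0000

0 0 source 3.0000
1 4 load 0.0000
2 8 source 3.0000
3 12 load 0.0000
4 16 source 3.0000
5 20 load 0.0000
6 24 source 3.0000
7 28 load 0.0000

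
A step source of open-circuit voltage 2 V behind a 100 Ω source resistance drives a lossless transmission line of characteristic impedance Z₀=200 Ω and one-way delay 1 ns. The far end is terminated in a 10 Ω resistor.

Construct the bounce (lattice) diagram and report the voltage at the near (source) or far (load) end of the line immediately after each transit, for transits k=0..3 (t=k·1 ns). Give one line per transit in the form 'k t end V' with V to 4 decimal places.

0 0 source 1.3333
1 1 load 0.1270
2 2 source 0.5291
3 3 load 0.1653

Γ_L=-0.904762, Γ_S=-0.333333; launch V₁=2·200/300=1.333333
k=0 src: V=1.3333
k=1 load: inc=1.333333, refl=1.333333·-0.904762=-1.2063; V=0.000000+1.333333+-1.206349=0.1270
k=2 src: inc=-1.206349, refl=-1.206349·-0.333333=0.4021; V=1.333333+-1.206349+0.402116=0.5291
k=3 load: inc=0.402116, refl=0.402116·-0.904762=-0.3638; V=0.126984+0.402116+-0.363820=0.1653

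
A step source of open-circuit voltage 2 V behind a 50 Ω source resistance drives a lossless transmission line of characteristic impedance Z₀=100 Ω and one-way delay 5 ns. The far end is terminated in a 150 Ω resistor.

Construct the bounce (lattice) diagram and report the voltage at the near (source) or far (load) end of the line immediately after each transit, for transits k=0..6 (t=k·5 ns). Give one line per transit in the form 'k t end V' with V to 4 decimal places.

Γ_L=0.200000, Γ_S=-0.333333; launch V₁=2·100/150=1.333333
k=0 src: V=1.3333
k=1 load: inc=1.333333, refl=1.333333·0.200000=0.2667; V=0.000000+1.333333+0.266667=1.6000
k=2 src: inc=0.266667, refl=0.266667·-0.333333=-0.0889; V=1.333333+0.266667+-0.088889=1.5111
k=3 load: inc=-0.088889, refl=-0.088889·0.200000=-0.0178; V=1.600000+-0.088889+-0.017778=1.4933
k=4 src: inc=-0.017778, refl=-0.017778·-0.333333=0.0059; V=1.511111+-0.017778+0.005926=1.4993
k=5 load: inc=0.005926, refl=0.005926·0.200000=0.0012; V=1.493333+0.005926+0.001185=1.5004
k=6 src: inc=0.001185, refl=0.001185·-0.333333=-0.0004; V=1.499259+0.001185+-0.000395=1.5000

0 0 source 1.3333
1 5 load 1.6000
2 10 source 1.5111
3 15 load 1.4933
4 20 source 1.4993
5 25 load 1.5004
6 30 source 1.5000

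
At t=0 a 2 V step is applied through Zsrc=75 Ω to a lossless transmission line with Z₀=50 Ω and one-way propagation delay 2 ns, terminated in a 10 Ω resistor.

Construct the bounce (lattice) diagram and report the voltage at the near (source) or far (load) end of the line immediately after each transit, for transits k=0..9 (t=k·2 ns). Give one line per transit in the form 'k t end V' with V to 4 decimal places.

0 0 source 0.8000
1 2 load 0.2667
2 4 source 0.1600
3 6 load 0.2311
4 8 source 0.2453
5 10 load 0.2359
6 12 source 0.2340
7 14 load 0.2352
8 16 source 0.2355
9 18 load 0.2353

Γ_L=-0.666667, Γ_S=0.200000; launch V₁=2·50/125=0.800000
k=0 src: V=0.8000
k=1 load: inc=0.800000, refl=0.800000·-0.666667=-0.5333; V=0.000000+0.800000+-0.533333=0.2667
k=2 src: inc=-0.533333, refl=-0.533333·0.200000=-0.1067; V=0.800000+-0.533333+-0.106667=0.1600
k=3 load: inc=-0.106667, refl=-0.106667·-0.666667=0.0711; V=0.266667+-0.106667+0.071111=0.2311
k=4 src: inc=0.071111, refl=0.071111·0.200000=0.0142; V=0.160000+0.071111+0.014222=0.2453
k=5 load: inc=0.014222, refl=0.014222·-0.666667=-0.0095; V=0.231111+0.014222+-0.009481=0.2359
k=6 src: inc=-0.009481, refl=-0.009481·0.200000=-0.0019; V=0.245333+-0.009481+-0.001896=0.2340
k=7 load: inc=-0.001896, refl=-0.001896·-0.666667=0.0013; V=0.235852+-0.001896+0.001264=0.2352
k=8 src: inc=0.001264, refl=0.001264·0.200000=0.0003; V=0.233956+0.001264+0.000253=0.2355
k=9 load: inc=0.000253, refl=0.000253·-0.666667=-0.0002; V=0.235220+0.000253+-0.000169=0.2353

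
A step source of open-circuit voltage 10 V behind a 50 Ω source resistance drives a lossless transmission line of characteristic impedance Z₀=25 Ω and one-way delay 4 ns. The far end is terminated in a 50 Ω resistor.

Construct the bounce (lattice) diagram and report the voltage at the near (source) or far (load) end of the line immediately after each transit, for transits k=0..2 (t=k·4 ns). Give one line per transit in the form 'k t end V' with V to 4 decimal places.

Γ_L=0.333333, Γ_S=0.333333; launch V₁=10·25/75=3.333333
k=0 src: V=3.3333
k=1 load: inc=3.333333, refl=3.333333·0.333333=1.1111; V=0.000000+3.333333+1.111111=4.4444
k=2 src: inc=1.111111, refl=1.111111·0.333333=0.3704; V=3.333333+1.111111+0.370370=4.8148

0 0 source 3.3333
1 4 load 4.4444
2 8 source 4.8148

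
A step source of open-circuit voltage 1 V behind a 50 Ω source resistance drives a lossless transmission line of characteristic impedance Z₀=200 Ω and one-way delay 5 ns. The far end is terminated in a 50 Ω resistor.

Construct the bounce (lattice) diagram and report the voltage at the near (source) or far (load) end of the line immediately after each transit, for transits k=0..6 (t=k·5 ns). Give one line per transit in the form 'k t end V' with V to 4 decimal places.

Γ_L=-0.600000, Γ_S=-0.600000; launch V₁=1·200/250=0.800000
k=0 src: V=0.8000
k=1 load: inc=0.800000, refl=0.800000·-0.600000=-0.4800; V=0.000000+0.800000+-0.480000=0.3200
k=2 src: inc=-0.480000, refl=-0.480000·-0.600000=0.2880; V=0.800000+-0.480000+0.288000=0.6080
k=3 load: inc=0.288000, refl=0.288000·-0.600000=-0.1728; V=0.320000+0.288000+-0.172800=0.4352
k=4 src: inc=-0.172800, refl=-0.172800·-0.600000=0.1037; V=0.608000+-0.172800+0.103680=0.5389
k=5 load: inc=0.103680, refl=0.103680·-0.600000=-0.0622; V=0.435200+0.103680+-0.062208=0.4767
k=6 src: inc=-0.062208, refl=-0.062208·-0.600000=0.0373; V=0.538880+-0.062208+0.037325=0.5140

0 0 source 0.8000
1 5 load 0.3200
2 10 source 0.6080
3 15 load 0.4352
4 20 source 0.5389
5 25 load 0.4767
6 30 source 0.5140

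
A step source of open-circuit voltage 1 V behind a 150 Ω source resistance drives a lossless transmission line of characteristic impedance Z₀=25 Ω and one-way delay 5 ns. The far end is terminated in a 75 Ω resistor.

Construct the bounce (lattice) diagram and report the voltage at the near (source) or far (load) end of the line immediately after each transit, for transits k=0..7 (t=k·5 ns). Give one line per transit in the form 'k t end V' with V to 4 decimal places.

0 0 source 0.1429
1 5 load 0.2143
2 10 source 0.2653
3 15 load 0.2908
4 20 source 0.3090
5 25 load 0.3181
6 30 source 0.3247
7 35 load 0.3279

Γ_L=0.500000, Γ_S=0.714286; launch V₁=1·25/175=0.142857
k=0 src: V=0.1429
k=1 load: inc=0.142857, refl=0.142857·0.500000=0.0714; V=0.000000+0.142857+0.071429=0.2143
k=2 src: inc=0.071429, refl=0.071429·0.714286=0.0510; V=0.142857+0.071429+0.051020=0.2653
k=3 load: inc=0.051020, refl=0.051020·0.500000=0.0255; V=0.214286+0.051020+0.025510=0.2908
k=4 src: inc=0.025510, refl=0.025510·0.714286=0.0182; V=0.265306+0.025510+0.018222=0.3090
k=5 load: inc=0.018222, refl=0.018222·0.500000=0.0091; V=0.290816+0.018222+0.009111=0.3181
k=6 src: inc=0.009111, refl=0.009111·0.714286=0.0065; V=0.309038+0.009111+0.006508=0.3247
k=7 load: inc=0.006508, refl=0.006508·0.500000=0.0033; V=0.318149+0.006508+0.003254=0.3279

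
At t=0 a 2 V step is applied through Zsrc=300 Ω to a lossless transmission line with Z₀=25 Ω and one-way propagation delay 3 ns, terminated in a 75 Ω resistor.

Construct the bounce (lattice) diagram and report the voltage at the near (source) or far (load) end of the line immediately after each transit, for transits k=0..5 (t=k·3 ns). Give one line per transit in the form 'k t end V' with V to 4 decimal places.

0 0 source 0.1538
1 3 load 0.2308
2 6 source 0.2959
3 9 load 0.3284
4 12 source 0.3559
5 15 load 0.3697

Γ_L=0.500000, Γ_S=0.846154; launch V₁=2·25/325=0.153846
k=0 src: V=0.1538
k=1 load: inc=0.153846, refl=0.153846·0.500000=0.0769; V=0.000000+0.153846+0.076923=0.2308
k=2 src: inc=0.076923, refl=0.076923·0.846154=0.0651; V=0.153846+0.076923+0.065089=0.2959
k=3 load: inc=0.065089, refl=0.065089·0.500000=0.0325; V=0.230769+0.065089+0.032544=0.3284
k=4 src: inc=0.032544, refl=0.032544·0.846154=0.0275; V=0.295858+0.032544+0.027538=0.3559
k=5 load: inc=0.027538, refl=0.027538·0.500000=0.0138; V=0.328402+0.027538+0.013769=0.3697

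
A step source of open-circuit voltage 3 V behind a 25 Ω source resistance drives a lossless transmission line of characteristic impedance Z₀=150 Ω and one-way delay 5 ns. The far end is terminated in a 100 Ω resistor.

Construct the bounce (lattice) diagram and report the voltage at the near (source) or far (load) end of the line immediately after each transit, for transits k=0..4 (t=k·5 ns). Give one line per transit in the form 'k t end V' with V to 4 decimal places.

Γ_L=-0.200000, Γ_S=-0.714286; launch V₁=3·150/175=2.571429
k=0 src: V=2.5714
k=1 load: inc=2.571429, refl=2.571429·-0.200000=-0.5143; V=0.000000+2.571429+-0.514286=2.0571
k=2 src: inc=-0.514286, refl=-0.514286·-0.714286=0.3673; V=2.571429+-0.514286+0.367347=2.4245
k=3 load: inc=0.367347, refl=0.367347·-0.200000=-0.0735; V=2.057143+0.367347+-0.073469=2.3510
k=4 src: inc=-0.073469, refl=-0.073469·-0.714286=0.0525; V=2.424490+-0.073469+0.052478=2.4035

0 0 source 2.5714
1 5 load 2.0571
2 10 source 2.4245
3 15 load 2.3510
4 20 source 2.4035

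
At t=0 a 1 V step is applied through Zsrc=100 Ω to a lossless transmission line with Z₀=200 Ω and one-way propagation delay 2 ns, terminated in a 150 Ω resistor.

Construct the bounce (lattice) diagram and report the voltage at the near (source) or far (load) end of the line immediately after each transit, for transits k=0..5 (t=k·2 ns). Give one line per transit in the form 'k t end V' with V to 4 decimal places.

Γ_L=-0.142857, Γ_S=-0.333333; launch V₁=1·200/300=0.666667
k=0 src: V=0.6667
k=1 load: inc=0.666667, refl=0.666667·-0.142857=-0.0952; V=0.000000+0.666667+-0.095238=0.5714
k=2 src: inc=-0.095238, refl=-0.095238·-0.333333=0.0317; V=0.666667+-0.095238+0.031746=0.6032
k=3 load: inc=0.031746, refl=0.031746·-0.142857=-0.0045; V=0.571429+0.031746+-0.004535=0.5986
k=4 src: inc=-0.004535, refl=-0.004535·-0.333333=0.0015; V=0.603175+-0.004535+0.001512=0.6002
k=5 load: inc=0.001512, refl=0.001512·-0.142857=-0.0002; V=0.598639+0.001512+-0.000216=0.5999

0 0 source 0.6667
1 2 load 0.5714
2 4 source 0.6032
3 6 load 0.5986
4 8 source 0.6002
5 10 load 0.5999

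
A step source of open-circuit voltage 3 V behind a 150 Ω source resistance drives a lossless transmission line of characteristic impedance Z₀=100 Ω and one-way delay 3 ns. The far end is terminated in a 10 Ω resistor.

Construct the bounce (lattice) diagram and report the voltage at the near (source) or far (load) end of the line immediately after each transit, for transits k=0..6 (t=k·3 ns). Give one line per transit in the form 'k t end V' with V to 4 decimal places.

Γ_L=-0.818182, Γ_S=0.200000; launch V₁=3·100/250=1.200000
k=0 src: V=1.2000
k=1 load: inc=1.200000, refl=1.200000·-0.818182=-0.9818; V=0.000000+1.200000+-0.981818=0.2182
k=2 src: inc=-0.981818, refl=-0.981818·0.200000=-0.1964; V=1.200000+-0.981818+-0.196364=0.0218
k=3 load: inc=-0.196364, refl=-0.196364·-0.818182=0.1607; V=0.218182+-0.196364+0.160661=0.1825
k=4 src: inc=0.160661, refl=0.160661·0.200000=0.0321; V=0.021818+0.160661+0.032132=0.2146
k=5 load: inc=0.032132, refl=0.032132·-0.818182=-0.0263; V=0.182479+0.032132+-0.026290=0.1883
k=6 src: inc=-0.026290, refl=-0.026290·0.200000=-0.0053; V=0.214612+-0.026290+-0.005258=0.1831

0 0 source 1.2000
1 3 load 0.2182
2 6 source 0.0218
3 9 load 0.1825
4 12 source 0.2146
5 15 load 0.1883
6 18 source 0.1831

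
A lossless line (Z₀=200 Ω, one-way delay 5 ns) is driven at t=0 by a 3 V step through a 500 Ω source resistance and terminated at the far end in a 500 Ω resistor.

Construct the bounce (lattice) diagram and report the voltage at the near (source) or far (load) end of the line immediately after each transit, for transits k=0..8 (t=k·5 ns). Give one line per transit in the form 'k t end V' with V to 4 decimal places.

0 0 source 0.8571
1 5 load 1.2245
2 10 source 1.3819
3 15 load 1.4494
4 20 source 1.4783
5 25 load 1.4907
6 30 source 1.4960
7 35 load 1.4983
8 40 source 1.4993

Γ_L=0.428571, Γ_S=0.428571; launch V₁=3·200/700=0.857143
k=0 src: V=0.8571
k=1 load: inc=0.857143, refl=0.857143·0.428571=0.3673; V=0.000000+0.857143+0.367347=1.2245
k=2 src: inc=0.367347, refl=0.367347·0.428571=0.1574; V=0.857143+0.367347+0.157434=1.3819
k=3 load: inc=0.157434, refl=0.157434·0.428571=0.0675; V=1.224490+0.157434+0.067472=1.4494
k=4 src: inc=0.067472, refl=0.067472·0.428571=0.0289; V=1.381924+0.067472+0.028917=1.4783
k=5 load: inc=0.028917, refl=0.028917·0.428571=0.0124; V=1.449396+0.028917+0.012393=1.4907
k=6 src: inc=0.012393, refl=0.012393·0.428571=0.0053; V=1.478313+0.012393+0.005311=1.4960
k=7 load: inc=0.005311, refl=0.005311·0.428571=0.0023; V=1.490705+0.005311+0.002276=1.4983
k=8 src: inc=0.002276, refl=0.002276·0.428571=0.0010; V=1.496017+0.002276+0.000976=1.4993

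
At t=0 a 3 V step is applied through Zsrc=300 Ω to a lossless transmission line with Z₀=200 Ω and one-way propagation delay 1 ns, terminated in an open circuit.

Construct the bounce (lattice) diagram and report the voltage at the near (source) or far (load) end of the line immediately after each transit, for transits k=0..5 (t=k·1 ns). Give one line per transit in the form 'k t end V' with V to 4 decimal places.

Γ_L=1.000000, Γ_S=0.200000; launch V₁=3·200/500=1.200000
k=0 src: V=1.2000
k=1 load: inc=1.200000, refl=1.200000·1.000000=1.2000; V=0.000000+1.200000+1.200000=2.4000
k=2 src: inc=1.200000, refl=1.200000·0.200000=0.2400; V=1.200000+1.200000+0.240000=2.6400
k=3 load: inc=0.240000, refl=0.240000·1.000000=0.2400; V=2.400000+0.240000+0.240000=2.8800
k=4 src: inc=0.240000, refl=0.240000·0.200000=0.0480; V=2.640000+0.240000+0.048000=2.9280
k=5 load: inc=0.048000, refl=0.048000·1.000000=0.0480; V=2.880000+0.048000+0.048000=2.9760

0 0 source 1.2000
1 1 load 2.4000
2 2 source 2.6400
3 3 load 2.8800
4 4 source 2.9280
5 5 load 2.9760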